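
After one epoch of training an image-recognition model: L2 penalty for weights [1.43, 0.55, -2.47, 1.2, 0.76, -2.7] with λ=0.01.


‖w‖₂² = (1.43)² + (0.55)² + (-2.47)² + (1.2)² + (0.76)² + (-2.7)²
     = 2.0449 + 0.3025 + 6.1009 + 1.44 + 0.5776 + 7.29
     = 17.7559
λ·‖w‖₂² = 0.01·17.7559 = 0.177559

0.177559


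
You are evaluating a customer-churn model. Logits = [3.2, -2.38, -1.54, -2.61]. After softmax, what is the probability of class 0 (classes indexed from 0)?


Exponentials: e^3.2=24.5325, e^-2.38=0.0926, e^-1.54=0.2144, e^-2.61=0.0735
Sum = 24.913
Softmax = [0.9847, 0.0037, 0.0086, 0.003]
p[0] = 24.5325/24.913 = 0.9847

0.9847


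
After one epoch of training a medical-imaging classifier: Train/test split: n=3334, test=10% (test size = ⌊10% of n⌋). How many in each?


Test = ⌊3334·10/100⌋ = 333
Train = 3334 - 333 = 3001

Train: 3001, Test: 333


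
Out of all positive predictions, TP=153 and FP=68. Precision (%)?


Precision = TP/(TP+FP)
= 153/(153+68)
= 153/221 = 69.23%

69.23%


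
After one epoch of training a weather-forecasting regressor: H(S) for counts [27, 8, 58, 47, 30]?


Probabilities: [27/170, 8/170, 58/170, 47/170, 30/170] ≈ [0.1588, 0.0471, 0.3412, 0.2765, 0.1765]
H = -((27/170)·log₂(27/170) + (8/170)·log₂(8/170) + (58/170)·log₂(58/170) + (47/170)·log₂(47/170) + (30/170)·log₂(30/170))
  = 2.1128 bits

2.1128 bits


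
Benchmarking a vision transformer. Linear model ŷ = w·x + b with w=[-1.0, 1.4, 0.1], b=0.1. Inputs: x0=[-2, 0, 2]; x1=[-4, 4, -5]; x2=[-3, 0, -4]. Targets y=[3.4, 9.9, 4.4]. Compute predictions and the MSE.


ŷ0 = (-1.0)·(-2) + (1.4)·(0) + (0.1)·(2) + 0.1 = 2.3
ŷ1 = (-1.0)·(-4) + (1.4)·(4) + (0.1)·(-5) + 0.1 = 9.2
ŷ2 = (-1.0)·(-3) + (1.4)·(0) + (0.1)·(-4) + 0.1 = 2.7
errors² = [1.21, 0.49, 2.89]
MSE = 4.5900/3 = 1.53

1.53


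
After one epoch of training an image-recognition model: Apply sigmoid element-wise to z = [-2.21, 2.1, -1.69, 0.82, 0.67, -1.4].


σ(-2.21) = 1/(1+e^2.21) = 0.0989
σ(2.1) = 1/(1+e^-2.1) = 0.8909
σ(-1.69) = 1/(1+e^1.69) = 0.1558
σ(0.82) = 1/(1+e^-0.82) = 0.6942
σ(0.67) = 1/(1+e^-0.67) = 0.6615
σ(-1.4) = 1/(1+e^1.4) = 0.1978
result = [0.0989, 0.8909, 0.1558, 0.6942, 0.6615, 0.1978]

[0.0989, 0.8909, 0.1558, 0.6942, 0.6615, 0.1978]


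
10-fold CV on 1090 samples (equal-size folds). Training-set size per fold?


Fold size = 1090/10 = 109
Training per fold = 1090 - 109 = 981

981


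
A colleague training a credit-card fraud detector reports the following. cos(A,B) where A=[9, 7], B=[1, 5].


A·B = 9·1 + 7·5 = 44
‖A‖ = √130 = 11.4018, ‖B‖ = √26 = 5.099
cos = 44/(√130·√26) = 44/√3380 = 0.7568

0.7568


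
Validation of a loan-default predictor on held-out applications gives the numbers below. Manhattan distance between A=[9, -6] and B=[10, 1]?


d = |9-10| + |-6-1|
  = 1 + 7
  = 8

8


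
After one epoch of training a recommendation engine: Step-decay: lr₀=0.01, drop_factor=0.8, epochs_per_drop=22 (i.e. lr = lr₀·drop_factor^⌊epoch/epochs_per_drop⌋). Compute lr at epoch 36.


n_drops = ⌊36/22⌋ = 1
lr = 0.01·0.8^1 = 0.01·0.8 = 0.008

0.008


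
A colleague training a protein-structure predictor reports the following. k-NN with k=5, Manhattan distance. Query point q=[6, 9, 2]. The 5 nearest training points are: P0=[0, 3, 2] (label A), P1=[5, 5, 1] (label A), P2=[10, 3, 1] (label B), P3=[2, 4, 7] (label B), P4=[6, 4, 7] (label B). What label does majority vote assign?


d(q,P0) = 12  (label A)
d(q,P1) = 6  (label A)
d(q,P2) = 11  (label B)
d(q,P3) = 14  (label B)
d(q,P4) = 10  (label B)
Votes: A=2, B=3
Majority → B

B


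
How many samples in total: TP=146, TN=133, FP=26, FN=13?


Total = TP + TN + FP + FN
= 146 + 133 + 26 + 13
= 318
(Predicted positive: 172, predicted negative: 146)

318


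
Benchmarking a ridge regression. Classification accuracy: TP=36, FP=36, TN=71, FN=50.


Accuracy = (TP+TN)/(TP+TN+FP+FN)
= (36+71)/(193)
= 107/193 = 55.44%

55.44%


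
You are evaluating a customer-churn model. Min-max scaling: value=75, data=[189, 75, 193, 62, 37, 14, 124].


min=14, max=193
(75-14)/(193-14) = 61/179 = 0.3408

0.3408


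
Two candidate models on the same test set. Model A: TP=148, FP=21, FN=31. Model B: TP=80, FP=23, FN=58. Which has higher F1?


Model A: P=148/169=0.8757, R=148/179=0.8268, F1=2PR/(P+R)=2TP/(2TP+FP+FN)=296/348=0.8506
Model B: P=80/103=0.7767, R=80/138=0.5797, F1=2PR/(P+R)=2TP/(2TP+FP+FN)=160/241=0.6639
0.8506 > 0.6639 → Model A

Model A


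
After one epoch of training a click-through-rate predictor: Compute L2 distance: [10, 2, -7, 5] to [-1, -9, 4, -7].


d = √((10+ 1)² + (2+ 9)² + (-7-4)² + (5+ 7)²)
  = √(121 + 121 + 121 + 144)
  = √507 = 22.5167

22.5167


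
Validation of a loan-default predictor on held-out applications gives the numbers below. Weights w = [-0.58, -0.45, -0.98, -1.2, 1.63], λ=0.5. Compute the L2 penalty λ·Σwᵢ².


‖w‖₂² = (-0.58)² + (-0.45)² + (-0.98)² + (-1.2)² + (1.63)²
     = 0.3364 + 0.2025 + 0.9604 + 1.44 + 2.6569
     = 5.5962
λ·‖w‖₂² = 0.5·5.5962 = 2.7981

2.7981


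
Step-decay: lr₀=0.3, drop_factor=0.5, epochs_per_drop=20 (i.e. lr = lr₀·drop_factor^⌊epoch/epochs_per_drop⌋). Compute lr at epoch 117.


n_drops = ⌊117/20⌋ = 5
lr = 0.3·0.5^5 = 0.3·0.03125 = 0.009375

0.009375


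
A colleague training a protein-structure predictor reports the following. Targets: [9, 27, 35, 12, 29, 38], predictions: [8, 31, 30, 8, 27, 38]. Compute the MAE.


Absolute errors: |9-8|=1, |27-31|=4, |35-30|=5, |12-8|=4, |29-27|=2, |38-38|=0
Sum = 16
MAE = 16/6 = 8/3

8/3


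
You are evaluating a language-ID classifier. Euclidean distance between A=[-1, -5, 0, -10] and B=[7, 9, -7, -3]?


d = √((-1-7)² + (-5-9)² + (0+ 7)² + (-10+ 3)²)
  = √(64 + 196 + 49 + 49)
  = √358 = 18.9209

18.9209


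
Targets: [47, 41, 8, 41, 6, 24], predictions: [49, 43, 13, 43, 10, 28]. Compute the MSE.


Squared errors: (47-49)²=4, (41-43)²=4, (8-13)²=25, (41-43)²=4, (6-10)²=16, (24-28)²=16
Sum = 69
MSE = 69/6 = 23/2

23/2


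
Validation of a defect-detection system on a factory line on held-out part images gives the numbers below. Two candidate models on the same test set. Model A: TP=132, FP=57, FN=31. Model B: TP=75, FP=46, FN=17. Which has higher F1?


Model A: P=132/189=0.6984, R=132/163=0.8098, F1=2PR/(P+R)=2TP/(2TP+FP+FN)=264/352=0.75
Model B: P=75/121=0.6198, R=75/92=0.8152, F1=2PR/(P+R)=2TP/(2TP+FP+FN)=150/213=0.7042
0.75 > 0.7042 → Model A

Model A


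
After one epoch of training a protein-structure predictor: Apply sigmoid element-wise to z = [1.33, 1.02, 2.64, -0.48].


σ(1.33) = 1/(1+e^-1.33) = 0.7908
σ(1.02) = 1/(1+e^-1.02) = 0.735
σ(2.64) = 1/(1+e^-2.64) = 0.9334
σ(-0.48) = 1/(1+e^0.48) = 0.3823
result = [0.7908, 0.735, 0.9334, 0.3823]

[0.7908, 0.735, 0.9334, 0.3823]


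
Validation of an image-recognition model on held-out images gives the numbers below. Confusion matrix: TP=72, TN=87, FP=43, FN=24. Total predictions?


Total = TP + TN + FP + FN
= 72 + 87 + 43 + 24
= 226
(Predicted positive: 115, predicted negative: 111)

226


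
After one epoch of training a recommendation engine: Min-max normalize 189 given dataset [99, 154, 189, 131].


min=99, max=189
(189-99)/(189-99) = 90/90 = 1.0

1.0


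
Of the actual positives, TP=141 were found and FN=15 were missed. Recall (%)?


Recall = TP/(TP+FN)
= 141/(141+15)
= 141/156 = 90.38%

90.38%


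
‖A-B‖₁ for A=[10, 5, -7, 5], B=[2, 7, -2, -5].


d = |10-2| + |5-7| + |-7+ 2| + |5+ 5|
  = 8 + 2 + 5 + 10
  = 25

25


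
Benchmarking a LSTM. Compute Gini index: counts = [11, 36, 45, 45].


Probabilities: [11/137, 36/137, 45/137, 45/137] ≈ [0.0803, 0.2628, 0.3285, 0.3285]
Σpᵢ² = (121 + 1296 + 2025 + 2025)/137² = 5467/18769
Gini = 1 - Σpᵢ² = 1 - 5467/18769 = 0.7087

0.7087


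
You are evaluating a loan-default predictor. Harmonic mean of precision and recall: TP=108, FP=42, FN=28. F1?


Precision = 108/150 = 0.72
Recall = 108/136 = 0.7941
F1 = 2·P·R/(P+R) = 2·TP/(2·TP+FP+FN) = 216/(216+42+28) = 216/286 = 0.7552

0.7552


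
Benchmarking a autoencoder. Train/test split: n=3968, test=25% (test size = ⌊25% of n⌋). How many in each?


Test = ⌊3968·25/100⌋ = 992
Train = 3968 - 992 = 2976

Train: 2976, Test: 992


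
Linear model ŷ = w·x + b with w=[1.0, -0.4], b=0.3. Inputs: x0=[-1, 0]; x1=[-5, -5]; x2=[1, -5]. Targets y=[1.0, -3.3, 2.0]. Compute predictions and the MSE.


ŷ0 = (1.0)·(-1) + (-0.4)·(0) + 0.3 = -0.7
ŷ1 = (1.0)·(-5) + (-0.4)·(-5) + 0.3 = -2.7
ŷ2 = (1.0)·(1) + (-0.4)·(-5) + 0.3 = 3.3
errors² = [2.89, 0.36, 1.69]
MSE = 4.9400/3 = 1.6467

1.6467


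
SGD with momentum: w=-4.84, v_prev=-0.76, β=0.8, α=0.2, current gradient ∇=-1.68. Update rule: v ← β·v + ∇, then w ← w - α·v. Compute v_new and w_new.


v_new = 0.8·-0.76 - 1.68 = -0.608 - 1.68 = -2.288
w_new = -4.84 - 0.2·-2.288 = -4.84 + 0.4576 = -4.3824

v_new=-2.288, w_new=-4.3824


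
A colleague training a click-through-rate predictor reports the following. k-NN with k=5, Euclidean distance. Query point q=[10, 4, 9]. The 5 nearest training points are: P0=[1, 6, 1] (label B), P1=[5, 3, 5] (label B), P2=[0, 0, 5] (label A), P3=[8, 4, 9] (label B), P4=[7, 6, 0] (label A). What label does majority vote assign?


d(q,P0) = 12.2066  (label B)
d(q,P1) = 6.4807  (label B)
d(q,P2) = 11.4891  (label A)
d(q,P3) = 2.0  (label B)
d(q,P4) = 9.6954  (label A)
Votes: A=2, B=3
Majority → B

B


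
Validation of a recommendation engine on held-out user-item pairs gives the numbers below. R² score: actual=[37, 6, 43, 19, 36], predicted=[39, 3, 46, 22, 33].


ȳ = 28.2
SS_res = Σ(y-ŷ)² = 40
SS_tot = Σ(y-ȳ)² = 934.8
R² = 1 - SS_res/SS_tot = 1 - 0.0428 = 0.9572

0.9572


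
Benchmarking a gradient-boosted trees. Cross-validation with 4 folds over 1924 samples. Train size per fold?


Fold size = 1924/4 = 481
Training per fold = 1924 - 481 = 1443

1443


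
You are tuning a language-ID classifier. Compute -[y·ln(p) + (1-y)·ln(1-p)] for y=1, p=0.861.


BCE = -[y·ln(p) + (1-y)·ln(1-p)]
= -1·ln(0.861) - 0
= -ln(0.861) = 0.1497

0.1497


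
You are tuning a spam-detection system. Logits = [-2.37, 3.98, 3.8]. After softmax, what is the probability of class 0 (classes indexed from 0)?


Exponentials: e^-2.37=0.0935, e^3.98=53.517, e^3.8=44.7012
Sum = 98.3117
Softmax = [0.001, 0.5444, 0.4547]
p[0] = 0.0935/98.3117 = 0.001

0.001


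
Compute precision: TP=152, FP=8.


Precision = TP/(TP+FP)
= 152/(152+8)
= 152/160 = 95.0%

95.0%


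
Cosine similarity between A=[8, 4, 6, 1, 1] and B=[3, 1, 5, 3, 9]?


A·B = 8·3 + 4·1 + 6·5 + 1·3 + 1·9 = 70
‖A‖ = √118 = 10.8628, ‖B‖ = √125 = 11.1803
cos = 70/(√118·√125) = 70/√14750 = 0.5764

0.5764


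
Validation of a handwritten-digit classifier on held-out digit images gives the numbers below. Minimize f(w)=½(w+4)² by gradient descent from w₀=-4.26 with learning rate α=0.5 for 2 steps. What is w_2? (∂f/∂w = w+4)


step 1: grad = -4.26+4 = -0.26; w = -4.26 - 0.5·(-0.26) = -4.13
step 2: grad = -4.13+4 = -0.13; w = -4.13 - 0.5·(-0.13) = -4.065

-4.065


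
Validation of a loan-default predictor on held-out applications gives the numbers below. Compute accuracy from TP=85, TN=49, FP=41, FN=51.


Accuracy = (TP+TN)/(TP+TN+FP+FN)
= (85+49)/(226)
= 134/226 = 59.29%

59.29%


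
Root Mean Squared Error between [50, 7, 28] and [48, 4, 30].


MSE = 17/3 = 5.6667
RMSE = √(17/3) = 2.3805

2.3805


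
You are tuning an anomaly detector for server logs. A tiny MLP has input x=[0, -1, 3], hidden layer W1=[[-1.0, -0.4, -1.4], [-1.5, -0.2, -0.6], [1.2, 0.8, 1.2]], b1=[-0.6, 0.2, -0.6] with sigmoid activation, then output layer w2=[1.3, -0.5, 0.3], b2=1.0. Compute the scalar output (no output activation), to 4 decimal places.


z1[0] = (-1.0)·(0) + (-0.4)·(-1) + (-1.4)·(3) - 0.6 = -4.4
z1[1] = (-1.5)·(0) + (-0.2)·(-1) + (-0.6)·(3) + 0.2 = -1.4
z1[2] = (1.2)·(0) + (0.8)·(-1) + (1.2)·(3) - 0.6 = 2.2
h = sigmoid(z1) = [0.0121, 0.1978, 0.9002]
output = (1.3)·(0.0121) + (-0.5)·(0.1978) + (0.3)·(0.9002) + 1.0 = 1.1869

1.1869


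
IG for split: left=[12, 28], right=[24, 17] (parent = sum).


Parent = [36, 45], H_parent = 0.9911
H_left = 0.8813 (n=40), H_right = 0.9789 (n=41)
H_children = (40/81)·0.8813 + (41/81)·0.9789 = 0.9307
IG = 0.9911 - 0.9307 = 0.0604

0.0604


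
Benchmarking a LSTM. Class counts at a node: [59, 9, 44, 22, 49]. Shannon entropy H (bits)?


Probabilities: [59/183, 9/183, 44/183, 22/183, 49/183] ≈ [0.3224, 0.0492, 0.2404, 0.1202, 0.2678]
H = -((59/183)·log₂(59/183) + (9/183)·log₂(9/183) + (44/183)·log₂(44/183) + (22/183)·log₂(22/183) + (49/183)·log₂(49/183))
  = 2.1111 bits

2.1111 bits


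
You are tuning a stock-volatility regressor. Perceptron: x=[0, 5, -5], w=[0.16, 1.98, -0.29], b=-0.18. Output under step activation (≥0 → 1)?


z = (0)·(0.16) + (5)·(1.98) + (-5)·(-0.29) - 0.18
  = 11.17
step(z) = 1 (z≥0)

1


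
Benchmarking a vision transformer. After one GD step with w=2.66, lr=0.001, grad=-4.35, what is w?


w_new = w - α·∇
= 2.66 - 0.001·-4.35
= 2.66 + 0.00435
= 2.66435

2.66435


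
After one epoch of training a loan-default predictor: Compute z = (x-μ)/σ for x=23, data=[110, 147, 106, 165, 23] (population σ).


μ = 110.2, σ = 48.9465
z = (23 - 110.2)/48.9465 = -1.7815

-1.7815


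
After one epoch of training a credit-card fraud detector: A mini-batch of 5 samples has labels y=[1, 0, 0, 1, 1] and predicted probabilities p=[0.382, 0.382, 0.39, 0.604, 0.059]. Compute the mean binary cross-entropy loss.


L[0] = -ln(0.382) = 0.9623
L[1] = -ln(1-0.382) = -ln(0.618) = 0.4813
L[2] = -ln(1-0.39) = -ln(0.61) = 0.4943
L[3] = -ln(0.604) = 0.5042
L[4] = -ln(0.059) = 2.8302
mean = (0.9623 + 0.4813 + 0.4943 + 0.5042 + 2.8302)/5 = 1.0545

1.0545


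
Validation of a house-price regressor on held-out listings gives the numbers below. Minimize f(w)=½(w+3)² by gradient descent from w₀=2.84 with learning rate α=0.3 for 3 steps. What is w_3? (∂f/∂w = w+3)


step 1: grad = 2.84+3 = 5.84; w = 2.84 - 0.3·(5.84) = 1.088
step 2: grad = 1.088+3 = 4.088; w = 1.088 - 0.3·(4.088) = -0.1384
step 3: grad = -0.1384+3 = 2.8616; w = -0.1384 - 0.3·(2.8616) = -0.99688

-0.99688


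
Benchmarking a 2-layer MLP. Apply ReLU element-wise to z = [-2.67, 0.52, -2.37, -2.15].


ReLU(-2.67) = max(0, -2.67) = 0.0
ReLU(0.52) = max(0, 0.52) = 0.52
ReLU(-2.37) = max(0, -2.37) = 0.0
ReLU(-2.15) = max(0, -2.15) = 0.0
result = [0.0, 0.52, 0.0, 0.0]

[0.0, 0.52, 0.0, 0.0]


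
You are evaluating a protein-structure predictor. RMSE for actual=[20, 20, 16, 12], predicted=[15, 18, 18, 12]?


MSE = 33/4 = 8.25
RMSE = √(33/4) = 2.8723

2.8723


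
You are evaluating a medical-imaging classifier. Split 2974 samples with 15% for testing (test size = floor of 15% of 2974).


Test = ⌊2974·15/100⌋ = 446
Train = 2974 - 446 = 2528

Train: 2528, Test: 446


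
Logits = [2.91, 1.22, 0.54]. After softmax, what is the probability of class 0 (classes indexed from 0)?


Exponentials: e^2.91=18.3568, e^1.22=3.3872, e^0.54=1.716
Sum = 23.46
Softmax = [0.7825, 0.1444, 0.0731]
p[0] = 18.3568/23.46 = 0.7825

0.7825


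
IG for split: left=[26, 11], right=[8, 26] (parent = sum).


Parent = [34, 37], H_parent = 0.9987
H_left = 0.878 (n=37), H_right = 0.7871 (n=34)
H_children = (37/71)·0.878 + (34/71)·0.7871 = 0.8345
IG = 0.9987 - 0.8345 = 0.1642

0.1642


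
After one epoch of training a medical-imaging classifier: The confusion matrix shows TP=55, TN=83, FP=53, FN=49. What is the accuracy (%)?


Accuracy = (TP+TN)/(TP+TN+FP+FN)
= (55+83)/(240)
= 138/240 = 57.5%

57.5%


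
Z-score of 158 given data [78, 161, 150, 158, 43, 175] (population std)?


μ = 127.5, σ = 48.9991
z = (158 - 127.5)/48.9991 = 0.6225

0.6225


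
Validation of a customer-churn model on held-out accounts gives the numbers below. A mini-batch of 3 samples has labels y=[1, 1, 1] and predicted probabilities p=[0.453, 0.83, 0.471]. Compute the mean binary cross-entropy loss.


L[0] = -ln(0.453) = 0.7919
L[1] = -ln(0.83) = 0.1863
L[2] = -ln(0.471) = 0.7529
mean = (0.7919 + 0.1863 + 0.7529)/3 = 0.577

0.577


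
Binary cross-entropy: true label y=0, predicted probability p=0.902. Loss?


BCE = -[y·ln(p) + (1-y)·ln(1-p)]
= -0 - 1·ln(1-0.902)
= -ln(0.098) = 2.3228

2.3228


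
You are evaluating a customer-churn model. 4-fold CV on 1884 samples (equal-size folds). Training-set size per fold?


Fold size = 1884/4 = 471
Training per fold = 1884 - 471 = 1413

1413


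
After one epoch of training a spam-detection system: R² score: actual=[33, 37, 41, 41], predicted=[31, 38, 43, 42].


ȳ = 38
SS_res = Σ(y-ŷ)² = 10
SS_tot = Σ(y-ȳ)² = 44
R² = 1 - SS_res/SS_tot = 1 - 0.2273 = 0.7727

0.7727


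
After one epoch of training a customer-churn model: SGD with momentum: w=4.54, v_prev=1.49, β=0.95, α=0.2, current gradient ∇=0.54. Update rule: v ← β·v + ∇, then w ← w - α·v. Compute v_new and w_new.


v_new = 0.95·1.49 + 0.54 = 1.4155 + 0.54 = 1.9555
w_new = 4.54 - 0.2·1.9555 = 4.54 - 0.3911 = 4.1489

v_new=1.9555, w_new=4.1489


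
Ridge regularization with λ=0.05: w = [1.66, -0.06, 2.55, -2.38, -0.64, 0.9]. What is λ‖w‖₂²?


‖w‖₂² = (1.66)² + (-0.06)² + (2.55)² + (-2.38)² + (-0.64)² + (0.9)²
     = 2.7556 + 0.0036 + 6.5025 + 5.6644 + 0.4096 + 0.81
     = 16.1457
λ·‖w‖₂² = 0.05·16.1457 = 0.807285

0.807285


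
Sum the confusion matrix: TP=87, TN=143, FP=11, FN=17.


Total = TP + TN + FP + FN
= 87 + 143 + 11 + 17
= 258
(Predicted positive: 98, predicted negative: 160)

258


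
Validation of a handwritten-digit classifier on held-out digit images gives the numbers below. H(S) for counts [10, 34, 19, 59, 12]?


Probabilities: [10/134, 34/134, 19/134, 59/134, 12/134] ≈ [0.0746, 0.2537, 0.1418, 0.4403, 0.0896]
H = -((10/134)·log₂(10/134) + (34/134)·log₂(34/134) + (19/134)·log₂(19/134) + (59/134)·log₂(59/134) + (12/134)·log₂(12/134))
  = 2.0139 bits

2.0139 bits


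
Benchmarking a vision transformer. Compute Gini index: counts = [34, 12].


Probabilities: [34/46, 12/46] ≈ [0.7391, 0.2609]
Σpᵢ² = (1156 + 144)/46² = 1300/2116
Gini = 1 - Σpᵢ² = 1 - 1300/2116 = 0.3856

0.3856


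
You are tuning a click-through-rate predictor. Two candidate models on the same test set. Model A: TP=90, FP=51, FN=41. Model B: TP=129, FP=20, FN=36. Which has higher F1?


Model A: P=90/141=0.6383, R=90/131=0.687, F1=2PR/(P+R)=2TP/(2TP+FP+FN)=180/272=0.6618
Model B: P=129/149=0.8658, R=129/165=0.7818, F1=2PR/(P+R)=2TP/(2TP+FP+FN)=258/314=0.8217
0.6618 < 0.8217 → Model B

Model B


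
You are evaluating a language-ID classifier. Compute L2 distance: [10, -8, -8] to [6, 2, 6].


d = √((10-6)² + (-8-2)² + (-8-6)²)
  = √(16 + 100 + 196)
  = √312 = 17.6635

17.6635


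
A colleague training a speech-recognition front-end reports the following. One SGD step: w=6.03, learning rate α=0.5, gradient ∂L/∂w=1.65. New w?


w_new = w - α·∇
= 6.03 - 0.5·1.65
= 6.03 - 0.825
= 5.205

5.205


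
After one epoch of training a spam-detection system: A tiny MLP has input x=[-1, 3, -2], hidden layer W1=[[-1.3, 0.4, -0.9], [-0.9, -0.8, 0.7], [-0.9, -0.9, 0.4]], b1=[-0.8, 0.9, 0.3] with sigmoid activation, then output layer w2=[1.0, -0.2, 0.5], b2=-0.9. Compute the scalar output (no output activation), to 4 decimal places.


z1[0] = (-1.3)·(-1) + (0.4)·(3) + (-0.9)·(-2) - 0.8 = 3.5
z1[1] = (-0.9)·(-1) + (-0.8)·(3) + (0.7)·(-2) + 0.9 = -2.0
z1[2] = (-0.9)·(-1) + (-0.9)·(3) + (0.4)·(-2) + 0.3 = -2.3
h = sigmoid(z1) = [0.9707, 0.1192, 0.0911]
output = (1.0)·(0.9707) + (-0.2)·(0.1192) + (0.5)·(0.0911) - 0.9 = 0.0924

0.0924


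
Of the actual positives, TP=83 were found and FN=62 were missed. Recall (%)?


Recall = TP/(TP+FN)
= 83/(83+62)
= 83/145 = 57.24%

57.24%


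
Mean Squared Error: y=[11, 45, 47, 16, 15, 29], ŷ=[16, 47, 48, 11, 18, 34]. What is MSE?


Squared errors: (11-16)²=25, (45-47)²=4, (47-48)²=1, (16-11)²=25, (15-18)²=9, (29-34)²=25
Sum = 89
MSE = 89/6 = 89/6

89/6


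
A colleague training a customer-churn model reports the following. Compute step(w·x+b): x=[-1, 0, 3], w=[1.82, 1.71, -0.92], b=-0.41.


z = (-1)·(1.82) + (0)·(1.71) + (3)·(-0.92) - 0.41
  = -4.99
step(z) = 0 (z<0)

0


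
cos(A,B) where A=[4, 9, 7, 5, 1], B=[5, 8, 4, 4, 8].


A·B = 4·5 + 9·8 + 7·4 + 5·4 + 1·8 = 148
‖A‖ = √172 = 13.1149, ‖B‖ = √185 = 13.6015
cos = 148/(√172·√185) = 148/√31820 = 0.8297

0.8297


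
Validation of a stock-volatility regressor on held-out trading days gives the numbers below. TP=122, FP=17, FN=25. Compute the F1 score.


Precision = 122/139 = 0.8777
Recall = 122/147 = 0.8299
F1 = 2·P·R/(P+R) = 2·TP/(2·TP+FP+FN) = 244/(244+17+25) = 244/286 = 0.8531

0.8531


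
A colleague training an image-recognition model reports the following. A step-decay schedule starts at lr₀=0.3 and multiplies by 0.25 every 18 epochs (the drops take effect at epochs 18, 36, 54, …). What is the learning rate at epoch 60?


n_drops = ⌊60/18⌋ = 3
lr = 0.3·0.25^3 = 0.3·0.015625 = 0.0046875

0.0046875


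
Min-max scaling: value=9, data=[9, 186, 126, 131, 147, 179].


min=9, max=186
(9-9)/(186-9) = 0/177 = 0.0

0.0


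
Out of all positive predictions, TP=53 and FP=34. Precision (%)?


Precision = TP/(TP+FP)
= 53/(53+34)
= 53/87 = 60.92%

60.92%


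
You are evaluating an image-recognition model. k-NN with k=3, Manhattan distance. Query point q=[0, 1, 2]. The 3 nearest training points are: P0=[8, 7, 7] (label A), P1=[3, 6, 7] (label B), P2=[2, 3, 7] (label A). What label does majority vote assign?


d(q,P0) = 19  (label A)
d(q,P1) = 13  (label B)
d(q,P2) = 9  (label A)
Votes: A=2, B=1
Majority → A

A


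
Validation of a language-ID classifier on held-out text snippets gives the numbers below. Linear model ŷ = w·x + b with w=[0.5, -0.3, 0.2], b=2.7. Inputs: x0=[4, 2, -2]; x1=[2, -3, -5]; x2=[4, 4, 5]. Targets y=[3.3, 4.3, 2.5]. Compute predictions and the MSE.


ŷ0 = (0.5)·(4) + (-0.3)·(2) + (0.2)·(-2) + 2.7 = 3.7
ŷ1 = (0.5)·(2) + (-0.3)·(-3) + (0.2)·(-5) + 2.7 = 3.6
ŷ2 = (0.5)·(4) + (-0.3)·(4) + (0.2)·(5) + 2.7 = 4.5
errors² = [0.16, 0.49, 4.0]
MSE = 4.6500/3 = 1.55

1.55


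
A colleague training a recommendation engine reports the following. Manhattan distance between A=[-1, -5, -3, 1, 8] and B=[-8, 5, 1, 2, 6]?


d = |-1+ 8| + |-5-5| + |-3-1| + |1-2| + |8-6|
  = 7 + 10 + 4 + 1 + 2
  = 24

24


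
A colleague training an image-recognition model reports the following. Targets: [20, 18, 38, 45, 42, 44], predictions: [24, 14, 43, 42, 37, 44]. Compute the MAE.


Absolute errors: |20-24|=4, |18-14|=4, |38-43|=5, |45-42|=3, |42-37|=5, |44-44|=0
Sum = 21
MAE = 21/6 = 7/2

7/2


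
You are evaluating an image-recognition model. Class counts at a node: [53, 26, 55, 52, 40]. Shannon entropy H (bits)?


Probabilities: [53/226, 26/226, 55/226, 52/226, 40/226] ≈ [0.2345, 0.115, 0.2434, 0.2301, 0.177]
H = -((53/226)·log₂(53/226) + (26/226)·log₂(26/226) + (55/226)·log₂(55/226) + (52/226)·log₂(52/226) + (40/226)·log₂(40/226))
  = 2.2756 bits

2.2756 bits


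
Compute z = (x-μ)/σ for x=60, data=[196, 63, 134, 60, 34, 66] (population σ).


μ = 92.1667, σ = 55.505
z = (60 - 92.1667)/55.505 = -0.5795

-0.5795


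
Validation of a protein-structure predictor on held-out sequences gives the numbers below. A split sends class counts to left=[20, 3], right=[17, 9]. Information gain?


Parent = [37, 12], H_parent = 0.8031
H_left = 0.5586 (n=23), H_right = 0.9306 (n=26)
H_children = (23/49)·0.5586 + (26/49)·0.9306 = 0.756
IG = 0.8031 - 0.756 = 0.0471

0.0471


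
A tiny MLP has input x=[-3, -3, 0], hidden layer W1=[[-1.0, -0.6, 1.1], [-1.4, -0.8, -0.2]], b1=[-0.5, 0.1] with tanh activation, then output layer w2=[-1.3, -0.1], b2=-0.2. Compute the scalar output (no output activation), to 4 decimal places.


z1[0] = (-1.0)·(-3) + (-0.6)·(-3) + (1.1)·(0) - 0.5 = 4.3
z1[1] = (-1.4)·(-3) + (-0.8)·(-3) + (-0.2)·(0) + 0.1 = 6.7
h = tanh(z1) = [0.9996, 1.0]
output = (-1.3)·(0.9996) + (-0.1)·(1.0) - 0.2 = -1.5995

-1.5995


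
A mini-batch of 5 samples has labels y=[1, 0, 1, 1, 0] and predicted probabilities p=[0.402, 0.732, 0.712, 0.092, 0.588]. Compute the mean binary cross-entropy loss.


L[0] = -ln(0.402) = 0.9113
L[1] = -ln(1-0.732) = -ln(0.268) = 1.3168
L[2] = -ln(0.712) = 0.3397
L[3] = -ln(0.092) = 2.386
L[4] = -ln(1-0.588) = -ln(0.412) = 0.8867
mean = (0.9113 + 1.3168 + 0.3397 + 2.386 + 0.8867)/5 = 1.1681

1.1681


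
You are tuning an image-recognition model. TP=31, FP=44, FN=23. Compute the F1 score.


Precision = 31/75 = 0.4133
Recall = 31/54 = 0.5741
F1 = 2·P·R/(P+R) = 2·TP/(2·TP+FP+FN) = 62/(62+44+23) = 62/129 = 0.4806

0.4806


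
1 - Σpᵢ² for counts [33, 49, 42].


Probabilities: [33/124, 49/124, 42/124] ≈ [0.2661, 0.3952, 0.3387]
Σpᵢ² = (1089 + 2401 + 1764)/124² = 5254/15376
Gini = 1 - Σpᵢ² = 1 - 5254/15376 = 0.6583

0.6583


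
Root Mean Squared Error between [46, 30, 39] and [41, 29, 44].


MSE = 51/3 = 17
RMSE = √(51/3) = 4.1231

4.1231


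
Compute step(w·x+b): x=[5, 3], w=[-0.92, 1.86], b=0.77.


z = (5)·(-0.92) + (3)·(1.86) + 0.77
  = 1.75
step(z) = 1 (z≥0)

1


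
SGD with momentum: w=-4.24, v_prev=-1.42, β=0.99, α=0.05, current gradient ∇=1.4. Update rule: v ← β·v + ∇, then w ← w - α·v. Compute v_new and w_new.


v_new = 0.99·-1.42 + 1.4 = -1.4058 + 1.4 = -0.0058
w_new = -4.24 - 0.05·-0.0058 = -4.24 + 0.00029 = -4.23971

v_new=-0.0058, w_new=-4.23971


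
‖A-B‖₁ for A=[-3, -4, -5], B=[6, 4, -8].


d = |-3-6| + |-4-4| + |-5+ 8|
  = 9 + 8 + 3
  = 20

20


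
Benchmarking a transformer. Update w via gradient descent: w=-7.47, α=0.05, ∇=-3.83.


w_new = w - α·∇
= -7.47 - 0.05·-3.83
= -7.47 + 0.1915
= -7.2785

-7.2785


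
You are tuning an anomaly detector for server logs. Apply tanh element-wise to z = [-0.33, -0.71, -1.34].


tanh(-0.33) = -0.3185
tanh(-0.71) = -0.6107
tanh(-1.34) = -0.8717
result = [-0.3185, -0.6107, -0.8717]

[-0.3185, -0.6107, -0.8717]


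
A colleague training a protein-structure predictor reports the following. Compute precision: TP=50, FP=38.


Precision = TP/(TP+FP)
= 50/(50+38)
= 50/88 = 56.82%

56.82%


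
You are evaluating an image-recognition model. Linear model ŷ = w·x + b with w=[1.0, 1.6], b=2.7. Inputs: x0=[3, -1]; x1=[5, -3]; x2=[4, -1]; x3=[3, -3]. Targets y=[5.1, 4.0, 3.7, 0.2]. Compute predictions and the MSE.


ŷ0 = (1.0)·(3) + (1.6)·(-1) + 2.7 = 4.1
ŷ1 = (1.0)·(5) + (1.6)·(-3) + 2.7 = 2.9
ŷ2 = (1.0)·(4) + (1.6)·(-1) + 2.7 = 5.1
ŷ3 = (1.0)·(3) + (1.6)·(-3) + 2.7 = 0.9
errors² = [1.0, 1.21, 1.96, 0.49]
MSE = 4.6600/4 = 1.165

1.165


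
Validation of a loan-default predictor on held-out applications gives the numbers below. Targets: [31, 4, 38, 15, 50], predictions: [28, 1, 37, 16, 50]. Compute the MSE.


Squared errors: (31-28)²=9, (4-1)²=9, (38-37)²=1, (15-16)²=1, (50-50)²=0
Sum = 20
MSE = 20/5 = 4

4


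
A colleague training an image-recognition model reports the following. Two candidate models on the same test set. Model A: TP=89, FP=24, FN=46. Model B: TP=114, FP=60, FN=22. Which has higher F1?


Model A: P=89/113=0.7876, R=89/135=0.6593, F1=2PR/(P+R)=2TP/(2TP+FP+FN)=178/248=0.7177
Model B: P=114/174=0.6552, R=114/136=0.8382, F1=2PR/(P+R)=2TP/(2TP+FP+FN)=228/310=0.7355
0.7177 < 0.7355 → Model B

Model B


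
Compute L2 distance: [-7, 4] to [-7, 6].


d = √((-7+ 7)² + (4-6)²)
  = √(0 + 4)
  = √4 = 2.0

2.0


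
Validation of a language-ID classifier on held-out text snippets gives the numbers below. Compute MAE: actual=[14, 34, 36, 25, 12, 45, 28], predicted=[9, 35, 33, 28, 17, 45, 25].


Absolute errors: |14-9|=5, |34-35|=1, |36-33|=3, |25-28|=3, |12-17|=5, |45-45|=0, |28-25|=3
Sum = 20
MAE = 20/7 = 20/7

20/7


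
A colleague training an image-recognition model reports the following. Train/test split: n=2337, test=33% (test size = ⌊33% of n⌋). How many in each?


Test = ⌊2337·33/100⌋ = 771
Train = 2337 - 771 = 1566

Train: 1566, Test: 771


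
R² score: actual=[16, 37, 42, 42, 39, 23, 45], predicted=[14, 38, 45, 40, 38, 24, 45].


ȳ = 34.8571
SS_res = Σ(y-ŷ)² = 20
SS_tot = Σ(y-ȳ)² = 722.86
R² = 1 - SS_res/SS_tot = 1 - 0.0277 = 0.9723

0.9723


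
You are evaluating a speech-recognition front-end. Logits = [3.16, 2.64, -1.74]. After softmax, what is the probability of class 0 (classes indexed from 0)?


Exponentials: e^3.16=23.5706, e^2.64=14.0132, e^-1.74=0.1755
Sum = 37.7593
Softmax = [0.6242, 0.3711, 0.0046]
p[0] = 23.5706/37.7593 = 0.6242

0.6242


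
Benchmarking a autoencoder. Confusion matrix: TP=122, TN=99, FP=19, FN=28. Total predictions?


Total = TP + TN + FP + FN
= 122 + 99 + 19 + 28
= 268
(Predicted positive: 141, predicted negative: 127)

268


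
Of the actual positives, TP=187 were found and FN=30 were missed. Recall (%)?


Recall = TP/(TP+FN)
= 187/(187+30)
= 187/217 = 86.18%

86.18%


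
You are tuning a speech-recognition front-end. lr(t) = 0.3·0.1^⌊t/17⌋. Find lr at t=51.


n_drops = ⌊51/17⌋ = 3
lr = 0.3·0.1^3 = 0.3·0.001 = 0.0003

0.0003


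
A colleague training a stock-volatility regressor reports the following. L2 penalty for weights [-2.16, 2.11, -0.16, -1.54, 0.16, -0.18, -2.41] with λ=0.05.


‖w‖₂² = (-2.16)² + (2.11)² + (-0.16)² + (-1.54)² + (0.16)² + (-0.18)² + (-2.41)²
     = 4.6656 + 4.4521 + 0.0256 + 2.3716 + 0.0256 + 0.0324 + 5.8081
     = 17.381
λ·‖w‖₂² = 0.05·17.381 = 0.86905

0.86905


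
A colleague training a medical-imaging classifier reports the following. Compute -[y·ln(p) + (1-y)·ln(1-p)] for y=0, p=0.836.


BCE = -[y·ln(p) + (1-y)·ln(1-p)]
= -0 - 1·ln(1-0.836)
= -ln(0.164) = 1.8079

1.8079


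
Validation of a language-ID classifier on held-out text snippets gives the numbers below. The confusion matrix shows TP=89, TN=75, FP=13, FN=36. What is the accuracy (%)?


Accuracy = (TP+TN)/(TP+TN+FP+FN)
= (89+75)/(213)
= 164/213 = 77.0%

77.0%


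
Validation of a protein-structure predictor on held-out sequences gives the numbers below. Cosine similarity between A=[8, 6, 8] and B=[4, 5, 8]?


A·B = 8·4 + 6·5 + 8·8 = 126
‖A‖ = √164 = 12.8062, ‖B‖ = √105 = 10.247
cos = 126/(√164·√105) = 126/√17220 = 0.9602

0.9602


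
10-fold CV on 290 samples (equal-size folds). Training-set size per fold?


Fold size = 290/10 = 29
Training per fold = 290 - 29 = 261

261


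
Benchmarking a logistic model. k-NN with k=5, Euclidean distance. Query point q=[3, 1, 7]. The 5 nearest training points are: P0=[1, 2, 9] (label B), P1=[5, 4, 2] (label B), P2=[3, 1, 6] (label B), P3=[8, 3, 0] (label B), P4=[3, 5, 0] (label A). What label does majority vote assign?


d(q,P0) = 3.0  (label B)
d(q,P1) = 6.1644  (label B)
d(q,P2) = 1.0  (label B)
d(q,P3) = 8.8318  (label B)
d(q,P4) = 8.0623  (label A)
Votes: A=1, B=4
Majority → B

B


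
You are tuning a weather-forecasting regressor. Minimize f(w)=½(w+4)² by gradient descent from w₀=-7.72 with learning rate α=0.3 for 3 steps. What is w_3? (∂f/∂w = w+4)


step 1: grad = -7.72+4 = -3.72; w = -7.72 - 0.3·(-3.72) = -6.604
step 2: grad = -6.604+4 = -2.604; w = -6.604 - 0.3·(-2.604) = -5.8228
step 3: grad = -5.8228+4 = -1.8228; w = -5.8228 - 0.3·(-1.8228) = -5.27596

-5.27596


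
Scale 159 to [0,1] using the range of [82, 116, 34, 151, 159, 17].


min=17, max=159
(159-17)/(159-17) = 142/142 = 1.0

1.0


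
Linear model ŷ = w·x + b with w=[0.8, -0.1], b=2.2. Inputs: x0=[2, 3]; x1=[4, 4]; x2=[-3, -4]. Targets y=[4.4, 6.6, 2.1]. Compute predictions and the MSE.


ŷ0 = (0.8)·(2) + (-0.1)·(3) + 2.2 = 3.5
ŷ1 = (0.8)·(4) + (-0.1)·(4) + 2.2 = 5.0
ŷ2 = (0.8)·(-3) + (-0.1)·(-4) + 2.2 = 0.2
errors² = [0.81, 2.56, 3.61]
MSE = 6.9800/3 = 2.3267

2.3267


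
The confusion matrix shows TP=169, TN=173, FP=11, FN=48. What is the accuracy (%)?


Accuracy = (TP+TN)/(TP+TN+FP+FN)
= (169+173)/(401)
= 342/401 = 85.29%

85.29%


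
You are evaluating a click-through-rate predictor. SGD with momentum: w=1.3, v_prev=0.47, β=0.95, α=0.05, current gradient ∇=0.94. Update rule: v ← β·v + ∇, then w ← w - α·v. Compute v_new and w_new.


v_new = 0.95·0.47 + 0.94 = 0.4465 + 0.94 = 1.3865
w_new = 1.3 - 0.05·1.3865 = 1.3 - 0.069325 = 1.230675

v_new=1.3865, w_new=1.230675


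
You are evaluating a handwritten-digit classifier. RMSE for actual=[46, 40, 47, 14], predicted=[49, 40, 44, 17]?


MSE = 27/4 = 6.75
RMSE = √(27/4) = 2.5981

2.5981


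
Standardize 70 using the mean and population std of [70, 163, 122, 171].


μ = 131.5, σ = 40.078
z = (70 - 131.5)/40.078 = -1.5345

-1.5345


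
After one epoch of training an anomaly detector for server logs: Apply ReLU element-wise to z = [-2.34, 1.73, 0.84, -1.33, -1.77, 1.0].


ReLU(-2.34) = max(0, -2.34) = 0.0
ReLU(1.73) = max(0, 1.73) = 1.73
ReLU(0.84) = max(0, 0.84) = 0.84
ReLU(-1.33) = max(0, -1.33) = 0.0
ReLU(-1.77) = max(0, -1.77) = 0.0
ReLU(1.0) = max(0, 1.0) = 1.0
result = [0.0, 1.73, 0.84, 0.0, 0.0, 1.0]

[0.0, 1.73, 0.84, 0.0, 0.0, 1.0]


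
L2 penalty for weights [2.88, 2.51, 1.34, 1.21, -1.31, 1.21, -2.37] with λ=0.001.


‖w‖₂² = (2.88)² + (2.51)² + (1.34)² + (1.21)² + (-1.31)² + (1.21)² + (-2.37)²
     = 8.2944 + 6.3001 + 1.7956 + 1.4641 + 1.7161 + 1.4641 + 5.6169
     = 26.6513
λ·‖w‖₂² = 0.001·26.6513 = 0.026651

0.026651


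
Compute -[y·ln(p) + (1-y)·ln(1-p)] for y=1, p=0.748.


BCE = -[y·ln(p) + (1-y)·ln(1-p)]
= -1·ln(0.748) - 0
= -ln(0.748) = 0.2904

0.2904


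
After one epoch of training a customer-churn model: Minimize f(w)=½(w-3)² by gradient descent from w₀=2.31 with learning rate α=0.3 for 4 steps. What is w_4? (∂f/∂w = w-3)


step 1: grad = 2.31-3 = -0.69; w = 2.31 - 0.3·(-0.69) = 2.517
step 2: grad = 2.517-3 = -0.483; w = 2.517 - 0.3·(-0.483) = 2.6619
step 3: grad = 2.6619-3 = -0.3381; w = 2.6619 - 0.3·(-0.3381) = 2.76333
step 4: grad = 2.76333-3 = -0.23667; w = 2.76333 - 0.3·(-0.23667) = 2.834331

2.834331


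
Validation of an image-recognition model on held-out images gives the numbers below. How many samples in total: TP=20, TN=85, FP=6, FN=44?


Total = TP + TN + FP + FN
= 20 + 85 + 6 + 44
= 155
(Predicted positive: 26, predicted negative: 129)

155


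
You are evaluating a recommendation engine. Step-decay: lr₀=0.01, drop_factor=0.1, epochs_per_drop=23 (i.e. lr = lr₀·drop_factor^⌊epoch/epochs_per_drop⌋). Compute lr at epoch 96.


n_drops = ⌊96/23⌋ = 4
lr = 0.01·0.1^4 = 0.01·0.0001 = 0.000001

0.000001


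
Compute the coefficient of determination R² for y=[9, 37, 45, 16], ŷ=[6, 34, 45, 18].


ȳ = 26.75
SS_res = Σ(y-ŷ)² = 22
SS_tot = Σ(y-ȳ)² = 868.75
R² = 1 - SS_res/SS_tot = 1 - 0.0253 = 0.9747

0.9747


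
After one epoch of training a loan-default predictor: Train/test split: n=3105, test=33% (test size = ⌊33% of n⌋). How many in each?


Test = ⌊3105·33/100⌋ = 1024
Train = 3105 - 1024 = 2081

Train: 2081, Test: 1024


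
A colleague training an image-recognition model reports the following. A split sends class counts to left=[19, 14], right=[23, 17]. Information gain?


Parent = [42, 31], H_parent = 0.9836
H_left = 0.9834 (n=33), H_right = 0.9837 (n=40)
H_children = (33/73)·0.9834 + (40/73)·0.9837 = 0.9836
IG = 0.9836 - 0.9836 = 0.0

0.0


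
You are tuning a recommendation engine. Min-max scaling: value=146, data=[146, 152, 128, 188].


min=128, max=188
(146-128)/(188-128) = 18/60 = 0.3

0.3


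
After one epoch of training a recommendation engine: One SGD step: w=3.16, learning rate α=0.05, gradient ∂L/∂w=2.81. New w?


w_new = w - α·∇
= 3.16 - 0.05·2.81
= 3.16 - 0.1405
= 3.0195

3.0195


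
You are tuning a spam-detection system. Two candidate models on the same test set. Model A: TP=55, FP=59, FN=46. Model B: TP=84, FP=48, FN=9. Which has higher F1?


Model A: P=55/114=0.4825, R=55/101=0.5446, F1=2PR/(P+R)=2TP/(2TP+FP+FN)=110/215=0.5116
Model B: P=84/132=0.6364, R=84/93=0.9032, F1=2PR/(P+R)=2TP/(2TP+FP+FN)=168/225=0.7467
0.5116 < 0.7467 → Model B

Model B


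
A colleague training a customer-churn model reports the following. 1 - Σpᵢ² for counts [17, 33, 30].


Probabilities: [17/80, 33/80, 30/80] ≈ [0.2125, 0.4125, 0.375]
Σpᵢ² = (289 + 1089 + 900)/80² = 2278/6400
Gini = 1 - Σpᵢ² = 1 - 2278/6400 = 0.6441

0.6441


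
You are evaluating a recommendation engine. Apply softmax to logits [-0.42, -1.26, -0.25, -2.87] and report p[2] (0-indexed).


Exponentials: e^-0.42=0.657, e^-1.26=0.2837, e^-0.25=0.7788, e^-2.87=0.0567
Sum = 1.7762
Softmax = [0.3699, 0.1597, 0.4385, 0.0319]
p[2] = 0.7788/1.7762 = 0.4385

0.4385


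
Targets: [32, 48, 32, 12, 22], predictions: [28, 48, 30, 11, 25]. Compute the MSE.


Squared errors: (32-28)²=16, (48-48)²=0, (32-30)²=4, (12-11)²=1, (22-25)²=9
Sum = 30
MSE = 30/5 = 6

6


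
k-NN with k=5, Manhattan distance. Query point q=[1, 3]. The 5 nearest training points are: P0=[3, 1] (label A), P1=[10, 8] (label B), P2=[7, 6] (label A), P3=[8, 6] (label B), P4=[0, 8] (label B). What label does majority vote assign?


d(q,P0) = 4  (label A)
d(q,P1) = 14  (label B)
d(q,P2) = 9  (label A)
d(q,P3) = 10  (label B)
d(q,P4) = 6  (label B)
Votes: A=2, B=3
Majority → B

B


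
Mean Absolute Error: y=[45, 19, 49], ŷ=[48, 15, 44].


Absolute errors: |45-48|=3, |19-15|=4, |49-44|=5
Sum = 12
MAE = 12/3 = 4

4


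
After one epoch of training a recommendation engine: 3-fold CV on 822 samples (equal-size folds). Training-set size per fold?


Fold size = 822/3 = 274
Training per fold = 822 - 274 = 548

548


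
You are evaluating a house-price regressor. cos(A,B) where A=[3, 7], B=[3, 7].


A·B = 3·3 + 7·7 = 58
‖A‖ = √58 = 7.6158, ‖B‖ = √58 = 7.6158
cos = 58/(√58·√58) = 58/√3364 = 1.0

1.0


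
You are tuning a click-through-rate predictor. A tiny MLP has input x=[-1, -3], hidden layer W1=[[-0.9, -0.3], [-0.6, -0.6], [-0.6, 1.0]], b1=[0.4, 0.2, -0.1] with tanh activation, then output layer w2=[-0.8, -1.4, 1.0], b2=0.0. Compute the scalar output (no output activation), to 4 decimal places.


z1[0] = (-0.9)·(-1) + (-0.3)·(-3) + 0.4 = 2.2
z1[1] = (-0.6)·(-1) + (-0.6)·(-3) + 0.2 = 2.6
z1[2] = (-0.6)·(-1) + (1.0)·(-3) - 0.1 = -2.5
h = tanh(z1) = [0.9757, 0.989, -0.9866]
output = (-0.8)·(0.9757) + (-1.4)·(0.989) + (1.0)·(-0.9866) + 0.0 = -3.1518

-3.1518


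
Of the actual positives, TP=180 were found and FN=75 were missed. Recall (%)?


Recall = TP/(TP+FN)
= 180/(180+75)
= 180/255 = 70.59%

70.59%


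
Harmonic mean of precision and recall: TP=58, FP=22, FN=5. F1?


Precision = 58/80 = 0.725
Recall = 58/63 = 0.9206
F1 = 2·P·R/(P+R) = 2·TP/(2·TP+FP+FN) = 116/(116+22+5) = 116/143 = 0.8112

0.8112


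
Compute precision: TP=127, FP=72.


Precision = TP/(TP+FP)
= 127/(127+72)
= 127/199 = 63.82%

63.82%


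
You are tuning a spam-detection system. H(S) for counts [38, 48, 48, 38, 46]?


Probabilities: [38/218, 48/218, 48/218, 38/218, 46/218] ≈ [0.1743, 0.2202, 0.2202, 0.1743, 0.211]
H = -((38/218)·log₂(38/218) + (48/218)·log₂(48/218) + (48/218)·log₂(48/218) + (38/218)·log₂(38/218) + (46/218)·log₂(46/218))
  = 2.3137 bits

2.3137 bits
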